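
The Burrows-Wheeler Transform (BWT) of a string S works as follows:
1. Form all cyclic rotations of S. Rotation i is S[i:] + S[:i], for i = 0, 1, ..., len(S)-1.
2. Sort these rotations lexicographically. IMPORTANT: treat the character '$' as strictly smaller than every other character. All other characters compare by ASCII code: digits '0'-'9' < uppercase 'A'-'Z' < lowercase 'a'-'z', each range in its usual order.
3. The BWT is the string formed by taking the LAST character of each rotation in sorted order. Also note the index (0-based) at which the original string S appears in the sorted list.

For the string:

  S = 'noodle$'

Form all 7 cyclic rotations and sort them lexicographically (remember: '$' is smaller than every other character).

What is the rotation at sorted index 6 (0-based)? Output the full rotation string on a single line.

All 7 rotations (rotation i = S[i:]+S[:i]):
  rot[0] = noodle$
  rot[1] = oodle$n
  rot[2] = odle$no
  rot[3] = dle$noo
  rot[4] = le$nood
  rot[5] = e$noodl
  rot[6] = $noodle
Sorted (with $ < everything):
  sorted[0] = $noodle
  sorted[1] = dle$noo
  sorted[2] = e$noodl
  sorted[3] = le$nood
  sorted[4] = noodle$
  sorted[5] = odle$no
  sorted[6] = oodle$n
sorted[6] = oodle$n

Answer: oodle$n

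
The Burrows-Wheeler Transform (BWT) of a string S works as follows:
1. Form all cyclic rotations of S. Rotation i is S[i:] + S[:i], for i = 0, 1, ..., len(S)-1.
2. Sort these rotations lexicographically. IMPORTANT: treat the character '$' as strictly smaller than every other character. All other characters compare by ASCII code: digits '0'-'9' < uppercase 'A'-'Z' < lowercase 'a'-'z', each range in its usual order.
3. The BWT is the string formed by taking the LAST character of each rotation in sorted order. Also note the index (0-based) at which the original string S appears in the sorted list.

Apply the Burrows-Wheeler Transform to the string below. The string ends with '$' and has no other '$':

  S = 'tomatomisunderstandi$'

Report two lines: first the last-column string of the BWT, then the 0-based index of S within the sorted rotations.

Answer: itmnnddmoouatteris$as
18

Derivation:
All 21 rotations (rotation i = S[i:]+S[:i]):
  rot[0] = tomatomisunderstandi$
  rot[1] = omatomisunderstandi$t
  rot[2] = matomisunderstandi$to
  rot[3] = atomisunderstandi$tom
  rot[4] = tomisunderstandi$toma
  rot[5] = omisunderstandi$tomat
  rot[6] = misunderstandi$tomato
  rot[7] = isunderstandi$tomatom
  rot[8] = sunderstandi$tomatomi
  rot[9] = understandi$tomatomis
  rot[10] = nderstandi$tomatomisu
  rot[11] = derstandi$tomatomisun
  rot[12] = erstandi$tomatomisund
  rot[13] = rstandi$tomatomisunde
  rot[14] = standi$tomatomisunder
  rot[15] = tandi$tomatomisunders
  rot[16] = andi$tomatomisunderst
  rot[17] = ndi$tomatomisundersta
  rot[18] = di$tomatomisunderstan
  rot[19] = i$tomatomisunderstand
  rot[20] = $tomatomisunderstandi
Sorted (with $ < everything):
  sorted[0] = $tomatomisunderstandi  (last char: 'i')
  sorted[1] = andi$tomatomisunderst  (last char: 't')
  sorted[2] = atomisunderstandi$tom  (last char: 'm')
  sorted[3] = derstandi$tomatomisun  (last char: 'n')
  sorted[4] = di$tomatomisunderstan  (last char: 'n')
  sorted[5] = erstandi$tomatomisund  (last char: 'd')
  sorted[6] = i$tomatomisunderstand  (last char: 'd')
  sorted[7] = isunderstandi$tomatom  (last char: 'm')
  sorted[8] = matomisunderstandi$to  (last char: 'o')
  sorted[9] = misunderstandi$tomato  (last char: 'o')
  sorted[10] = nderstandi$tomatomisu  (last char: 'u')
  sorted[11] = ndi$tomatomisundersta  (last char: 'a')
  sorted[12] = omatomisunderstandi$t  (last char: 't')
  sorted[13] = omisunderstandi$tomat  (last char: 't')
  sorted[14] = rstandi$tomatomisunde  (last char: 'e')
  sorted[15] = standi$tomatomisunder  (last char: 'r')
  sorted[16] = sunderstandi$tomatomi  (last char: 'i')
  sorted[17] = tandi$tomatomisunders  (last char: 's')
  sorted[18] = tomatomisunderstandi$  (last char: '$')
  sorted[19] = tomisunderstandi$toma  (last char: 'a')
  sorted[20] = understandi$tomatomis  (last char: 's')
Last column: itmnnddmoouatteris$as
Original string S is at sorted index 18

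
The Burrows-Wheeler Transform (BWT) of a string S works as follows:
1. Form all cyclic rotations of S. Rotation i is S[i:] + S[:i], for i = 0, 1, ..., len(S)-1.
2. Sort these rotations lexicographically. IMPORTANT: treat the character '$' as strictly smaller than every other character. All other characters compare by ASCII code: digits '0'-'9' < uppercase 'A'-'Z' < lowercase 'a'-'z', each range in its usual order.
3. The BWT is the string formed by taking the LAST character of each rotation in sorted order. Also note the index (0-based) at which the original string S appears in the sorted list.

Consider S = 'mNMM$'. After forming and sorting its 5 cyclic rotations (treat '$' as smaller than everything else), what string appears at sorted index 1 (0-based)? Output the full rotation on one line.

Answer: M$mNM

Derivation:
All 5 rotations (rotation i = S[i:]+S[:i]):
  rot[0] = mNMM$
  rot[1] = NMM$m
  rot[2] = MM$mN
  rot[3] = M$mNM
  rot[4] = $mNMM
Sorted (with $ < everything):
  sorted[0] = $mNMM
  sorted[1] = M$mNM
  sorted[2] = MM$mN
  sorted[3] = NMM$m
  sorted[4] = mNMM$
sorted[1] = M$mNM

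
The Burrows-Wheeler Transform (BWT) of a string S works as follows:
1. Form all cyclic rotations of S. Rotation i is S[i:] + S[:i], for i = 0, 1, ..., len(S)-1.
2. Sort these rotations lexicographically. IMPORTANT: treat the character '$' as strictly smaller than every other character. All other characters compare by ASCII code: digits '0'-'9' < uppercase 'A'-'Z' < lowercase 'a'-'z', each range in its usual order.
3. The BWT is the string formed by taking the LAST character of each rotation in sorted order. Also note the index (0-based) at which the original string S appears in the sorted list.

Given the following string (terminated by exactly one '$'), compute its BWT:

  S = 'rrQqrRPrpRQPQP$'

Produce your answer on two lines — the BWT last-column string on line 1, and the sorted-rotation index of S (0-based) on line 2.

Answer: PQQRPRrrprQrqP$
14

Derivation:
All 15 rotations (rotation i = S[i:]+S[:i]):
  rot[0] = rrQqrRPrpRQPQP$
  rot[1] = rQqrRPrpRQPQP$r
  rot[2] = QqrRPrpRQPQP$rr
  rot[3] = qrRPrpRQPQP$rrQ
  rot[4] = rRPrpRQPQP$rrQq
  rot[5] = RPrpRQPQP$rrQqr
  rot[6] = PrpRQPQP$rrQqrR
  rot[7] = rpRQPQP$rrQqrRP
  rot[8] = pRQPQP$rrQqrRPr
  rot[9] = RQPQP$rrQqrRPrp
  rot[10] = QPQP$rrQqrRPrpR
  rot[11] = PQP$rrQqrRPrpRQ
  rot[12] = QP$rrQqrRPrpRQP
  rot[13] = P$rrQqrRPrpRQPQ
  rot[14] = $rrQqrRPrpRQPQP
Sorted (with $ < everything):
  sorted[0] = $rrQqrRPrpRQPQP  (last char: 'P')
  sorted[1] = P$rrQqrRPrpRQPQ  (last char: 'Q')
  sorted[2] = PQP$rrQqrRPrpRQ  (last char: 'Q')
  sorted[3] = PrpRQPQP$rrQqrR  (last char: 'R')
  sorted[4] = QP$rrQqrRPrpRQP  (last char: 'P')
  sorted[5] = QPQP$rrQqrRPrpR  (last char: 'R')
  sorted[6] = QqrRPrpRQPQP$rr  (last char: 'r')
  sorted[7] = RPrpRQPQP$rrQqr  (last char: 'r')
  sorted[8] = RQPQP$rrQqrRPrp  (last char: 'p')
  sorted[9] = pRQPQP$rrQqrRPr  (last char: 'r')
  sorted[10] = qrRPrpRQPQP$rrQ  (last char: 'Q')
  sorted[11] = rQqrRPrpRQPQP$r  (last char: 'r')
  sorted[12] = rRPrpRQPQP$rrQq  (last char: 'q')
  sorted[13] = rpRQPQP$rrQqrRP  (last char: 'P')
  sorted[14] = rrQqrRPrpRQPQP$  (last char: '$')
Last column: PQQRPRrrprQrqP$
Original string S is at sorted index 14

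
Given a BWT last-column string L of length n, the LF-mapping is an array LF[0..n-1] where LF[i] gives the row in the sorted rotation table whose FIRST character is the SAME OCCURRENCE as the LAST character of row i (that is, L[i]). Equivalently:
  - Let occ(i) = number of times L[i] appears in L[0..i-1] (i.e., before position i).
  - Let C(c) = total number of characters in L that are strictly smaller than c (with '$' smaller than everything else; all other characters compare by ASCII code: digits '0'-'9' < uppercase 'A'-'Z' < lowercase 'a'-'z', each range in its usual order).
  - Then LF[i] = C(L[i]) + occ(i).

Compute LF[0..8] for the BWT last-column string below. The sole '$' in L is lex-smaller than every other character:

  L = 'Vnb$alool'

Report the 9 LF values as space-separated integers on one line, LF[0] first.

Char counts: '$':1, 'V':1, 'a':1, 'b':1, 'l':2, 'n':1, 'o':2
C (first-col start): C('$')=0, C('V')=1, C('a')=2, C('b')=3, C('l')=4, C('n')=6, C('o')=7
L[0]='V': occ=0, LF[0]=C('V')+0=1+0=1
L[1]='n': occ=0, LF[1]=C('n')+0=6+0=6
L[2]='b': occ=0, LF[2]=C('b')+0=3+0=3
L[3]='$': occ=0, LF[3]=C('$')+0=0+0=0
L[4]='a': occ=0, LF[4]=C('a')+0=2+0=2
L[5]='l': occ=0, LF[5]=C('l')+0=4+0=4
L[6]='o': occ=0, LF[6]=C('o')+0=7+0=7
L[7]='o': occ=1, LF[7]=C('o')+1=7+1=8
L[8]='l': occ=1, LF[8]=C('l')+1=4+1=5

Answer: 1 6 3 0 2 4 7 8 5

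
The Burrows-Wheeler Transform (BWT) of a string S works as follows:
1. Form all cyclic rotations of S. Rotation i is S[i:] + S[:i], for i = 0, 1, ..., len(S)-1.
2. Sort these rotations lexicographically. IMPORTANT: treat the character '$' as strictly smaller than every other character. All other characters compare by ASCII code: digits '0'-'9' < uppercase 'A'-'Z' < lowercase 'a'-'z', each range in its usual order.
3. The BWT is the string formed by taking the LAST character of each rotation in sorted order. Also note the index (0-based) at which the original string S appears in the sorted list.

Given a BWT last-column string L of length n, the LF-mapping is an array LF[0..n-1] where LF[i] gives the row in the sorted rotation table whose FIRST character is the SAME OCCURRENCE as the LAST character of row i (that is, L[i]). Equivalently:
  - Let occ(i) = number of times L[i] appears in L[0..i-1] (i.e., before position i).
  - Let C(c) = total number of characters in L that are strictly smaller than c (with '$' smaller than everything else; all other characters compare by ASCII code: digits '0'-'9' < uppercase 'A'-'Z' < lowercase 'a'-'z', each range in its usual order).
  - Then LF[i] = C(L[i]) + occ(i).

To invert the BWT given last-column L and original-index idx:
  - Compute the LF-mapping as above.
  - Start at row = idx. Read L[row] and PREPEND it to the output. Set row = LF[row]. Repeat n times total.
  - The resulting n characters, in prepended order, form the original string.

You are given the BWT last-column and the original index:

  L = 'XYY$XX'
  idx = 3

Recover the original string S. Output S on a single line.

Answer: XYXYX$

Derivation:
LF mapping: 1 4 5 0 2 3
Walk LF starting at row 3, prepending L[row]:
  step 1: row=3, L[3]='$', prepend. Next row=LF[3]=0
  step 2: row=0, L[0]='X', prepend. Next row=LF[0]=1
  step 3: row=1, L[1]='Y', prepend. Next row=LF[1]=4
  step 4: row=4, L[4]='X', prepend. Next row=LF[4]=2
  step 5: row=2, L[2]='Y', prepend. Next row=LF[2]=5
  step 6: row=5, L[5]='X', prepend. Next row=LF[5]=3
Reversed output: XYXYX$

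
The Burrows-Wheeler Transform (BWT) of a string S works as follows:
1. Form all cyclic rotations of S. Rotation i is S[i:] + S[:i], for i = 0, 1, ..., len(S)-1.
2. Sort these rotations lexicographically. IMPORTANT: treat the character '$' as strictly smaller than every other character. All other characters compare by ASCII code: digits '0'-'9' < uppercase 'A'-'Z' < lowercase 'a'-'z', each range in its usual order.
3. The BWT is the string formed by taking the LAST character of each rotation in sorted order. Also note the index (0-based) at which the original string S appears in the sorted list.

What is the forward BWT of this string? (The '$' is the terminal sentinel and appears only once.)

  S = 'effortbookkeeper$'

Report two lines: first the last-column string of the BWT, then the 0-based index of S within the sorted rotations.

All 17 rotations (rotation i = S[i:]+S[:i]):
  rot[0] = effortbookkeeper$
  rot[1] = ffortbookkeeper$e
  rot[2] = fortbookkeeper$ef
  rot[3] = ortbookkeeper$eff
  rot[4] = rtbookkeeper$effo
  rot[5] = tbookkeeper$effor
  rot[6] = bookkeeper$effort
  rot[7] = ookkeeper$effortb
  rot[8] = okkeeper$effortbo
  rot[9] = kkeeper$effortboo
  rot[10] = keeper$effortbook
  rot[11] = eeper$effortbookk
  rot[12] = eper$effortbookke
  rot[13] = per$effortbookkee
  rot[14] = er$effortbookkeep
  rot[15] = r$effortbookkeepe
  rot[16] = $effortbookkeeper
Sorted (with $ < everything):
  sorted[0] = $effortbookkeeper  (last char: 'r')
  sorted[1] = bookkeeper$effort  (last char: 't')
  sorted[2] = eeper$effortbookk  (last char: 'k')
  sorted[3] = effortbookkeeper$  (last char: '$')
  sorted[4] = eper$effortbookke  (last char: 'e')
  sorted[5] = er$effortbookkeep  (last char: 'p')
  sorted[6] = ffortbookkeeper$e  (last char: 'e')
  sorted[7] = fortbookkeeper$ef  (last char: 'f')
  sorted[8] = keeper$effortbook  (last char: 'k')
  sorted[9] = kkeeper$effortboo  (last char: 'o')
  sorted[10] = okkeeper$effortbo  (last char: 'o')
  sorted[11] = ookkeeper$effortb  (last char: 'b')
  sorted[12] = ortbookkeeper$eff  (last char: 'f')
  sorted[13] = per$effortbookkee  (last char: 'e')
  sorted[14] = r$effortbookkeepe  (last char: 'e')
  sorted[15] = rtbookkeeper$effo  (last char: 'o')
  sorted[16] = tbookkeeper$effor  (last char: 'r')
Last column: rtk$epefkoobfeeor
Original string S is at sorted index 3

Answer: rtk$epefkoobfeeor
3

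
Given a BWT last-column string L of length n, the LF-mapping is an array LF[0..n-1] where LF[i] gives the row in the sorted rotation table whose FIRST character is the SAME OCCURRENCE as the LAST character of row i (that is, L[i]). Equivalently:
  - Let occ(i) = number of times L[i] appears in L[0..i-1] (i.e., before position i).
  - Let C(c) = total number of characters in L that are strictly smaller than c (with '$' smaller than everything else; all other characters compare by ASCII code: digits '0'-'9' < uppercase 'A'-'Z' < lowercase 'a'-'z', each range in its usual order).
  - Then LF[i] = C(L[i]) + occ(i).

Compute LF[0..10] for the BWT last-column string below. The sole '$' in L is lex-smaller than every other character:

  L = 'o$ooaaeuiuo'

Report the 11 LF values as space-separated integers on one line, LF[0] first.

Answer: 5 0 6 7 1 2 3 9 4 10 8

Derivation:
Char counts: '$':1, 'a':2, 'e':1, 'i':1, 'o':4, 'u':2
C (first-col start): C('$')=0, C('a')=1, C('e')=3, C('i')=4, C('o')=5, C('u')=9
L[0]='o': occ=0, LF[0]=C('o')+0=5+0=5
L[1]='$': occ=0, LF[1]=C('$')+0=0+0=0
L[2]='o': occ=1, LF[2]=C('o')+1=5+1=6
L[3]='o': occ=2, LF[3]=C('o')+2=5+2=7
L[4]='a': occ=0, LF[4]=C('a')+0=1+0=1
L[5]='a': occ=1, LF[5]=C('a')+1=1+1=2
L[6]='e': occ=0, LF[6]=C('e')+0=3+0=3
L[7]='u': occ=0, LF[7]=C('u')+0=9+0=9
L[8]='i': occ=0, LF[8]=C('i')+0=4+0=4
L[9]='u': occ=1, LF[9]=C('u')+1=9+1=10
L[10]='o': occ=3, LF[10]=C('o')+3=5+3=8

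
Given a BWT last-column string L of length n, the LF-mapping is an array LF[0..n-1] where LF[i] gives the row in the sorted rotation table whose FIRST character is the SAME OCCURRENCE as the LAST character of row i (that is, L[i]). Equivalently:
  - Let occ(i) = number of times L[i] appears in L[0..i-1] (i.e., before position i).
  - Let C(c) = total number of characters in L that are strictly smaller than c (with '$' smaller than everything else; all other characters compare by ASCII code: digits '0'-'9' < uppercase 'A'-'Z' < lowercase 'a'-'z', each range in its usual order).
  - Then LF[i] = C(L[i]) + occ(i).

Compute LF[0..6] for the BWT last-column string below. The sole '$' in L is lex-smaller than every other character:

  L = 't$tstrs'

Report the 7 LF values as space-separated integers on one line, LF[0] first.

Char counts: '$':1, 'r':1, 's':2, 't':3
C (first-col start): C('$')=0, C('r')=1, C('s')=2, C('t')=4
L[0]='t': occ=0, LF[0]=C('t')+0=4+0=4
L[1]='$': occ=0, LF[1]=C('$')+0=0+0=0
L[2]='t': occ=1, LF[2]=C('t')+1=4+1=5
L[3]='s': occ=0, LF[3]=C('s')+0=2+0=2
L[4]='t': occ=2, LF[4]=C('t')+2=4+2=6
L[5]='r': occ=0, LF[5]=C('r')+0=1+0=1
L[6]='s': occ=1, LF[6]=C('s')+1=2+1=3

Answer: 4 0 5 2 6 1 3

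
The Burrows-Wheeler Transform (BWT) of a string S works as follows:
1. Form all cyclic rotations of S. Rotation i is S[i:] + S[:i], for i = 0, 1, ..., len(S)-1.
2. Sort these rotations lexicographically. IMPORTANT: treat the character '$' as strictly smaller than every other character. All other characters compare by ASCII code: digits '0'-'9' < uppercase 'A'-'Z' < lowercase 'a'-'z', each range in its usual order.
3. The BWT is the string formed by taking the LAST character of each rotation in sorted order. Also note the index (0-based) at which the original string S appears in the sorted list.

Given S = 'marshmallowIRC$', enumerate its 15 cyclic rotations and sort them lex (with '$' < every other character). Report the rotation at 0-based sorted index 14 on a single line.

Answer: wIRC$marshmallo

Derivation:
All 15 rotations (rotation i = S[i:]+S[:i]):
  rot[0] = marshmallowIRC$
  rot[1] = arshmallowIRC$m
  rot[2] = rshmallowIRC$ma
  rot[3] = shmallowIRC$mar
  rot[4] = hmallowIRC$mars
  rot[5] = mallowIRC$marsh
  rot[6] = allowIRC$marshm
  rot[7] = llowIRC$marshma
  rot[8] = lowIRC$marshmal
  rot[9] = owIRC$marshmall
  rot[10] = wIRC$marshmallo
  rot[11] = IRC$marshmallow
  rot[12] = RC$marshmallowI
  rot[13] = C$marshmallowIR
  rot[14] = $marshmallowIRC
Sorted (with $ < everything):
  sorted[0] = $marshmallowIRC
  sorted[1] = C$marshmallowIR
  sorted[2] = IRC$marshmallow
  sorted[3] = RC$marshmallowI
  sorted[4] = allowIRC$marshm
  sorted[5] = arshmallowIRC$m
  sorted[6] = hmallowIRC$mars
  sorted[7] = llowIRC$marshma
  sorted[8] = lowIRC$marshmal
  sorted[9] = mallowIRC$marsh
  sorted[10] = marshmallowIRC$
  sorted[11] = owIRC$marshmall
  sorted[12] = rshmallowIRC$ma
  sorted[13] = shmallowIRC$mar
  sorted[14] = wIRC$marshmallo
sorted[14] = wIRC$marshmallo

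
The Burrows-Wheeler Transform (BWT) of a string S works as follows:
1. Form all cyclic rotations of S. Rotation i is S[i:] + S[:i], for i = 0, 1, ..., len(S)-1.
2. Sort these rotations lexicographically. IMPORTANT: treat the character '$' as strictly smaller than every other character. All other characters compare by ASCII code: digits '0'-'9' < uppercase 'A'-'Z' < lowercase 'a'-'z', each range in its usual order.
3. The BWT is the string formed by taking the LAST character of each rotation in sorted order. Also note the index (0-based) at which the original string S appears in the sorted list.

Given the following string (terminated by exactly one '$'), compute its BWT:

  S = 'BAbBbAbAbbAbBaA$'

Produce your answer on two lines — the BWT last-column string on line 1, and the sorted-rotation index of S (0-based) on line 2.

Answer: AabbBb$bbBBbAAAA
6

Derivation:
All 16 rotations (rotation i = S[i:]+S[:i]):
  rot[0] = BAbBbAbAbbAbBaA$
  rot[1] = AbBbAbAbbAbBaA$B
  rot[2] = bBbAbAbbAbBaA$BA
  rot[3] = BbAbAbbAbBaA$BAb
  rot[4] = bAbAbbAbBaA$BAbB
  rot[5] = AbAbbAbBaA$BAbBb
  rot[6] = bAbbAbBaA$BAbBbA
  rot[7] = AbbAbBaA$BAbBbAb
  rot[8] = bbAbBaA$BAbBbAbA
  rot[9] = bAbBaA$BAbBbAbAb
  rot[10] = AbBaA$BAbBbAbAbb
  rot[11] = bBaA$BAbBbAbAbbA
  rot[12] = BaA$BAbBbAbAbbAb
  rot[13] = aA$BAbBbAbAbbAbB
  rot[14] = A$BAbBbAbAbbAbBa
  rot[15] = $BAbBbAbAbbAbBaA
Sorted (with $ < everything):
  sorted[0] = $BAbBbAbAbbAbBaA  (last char: 'A')
  sorted[1] = A$BAbBbAbAbbAbBa  (last char: 'a')
  sorted[2] = AbAbbAbBaA$BAbBb  (last char: 'b')
  sorted[3] = AbBaA$BAbBbAbAbb  (last char: 'b')
  sorted[4] = AbBbAbAbbAbBaA$B  (last char: 'B')
  sorted[5] = AbbAbBaA$BAbBbAb  (last char: 'b')
  sorted[6] = BAbBbAbAbbAbBaA$  (last char: '$')
  sorted[7] = BaA$BAbBbAbAbbAb  (last char: 'b')
  sorted[8] = BbAbAbbAbBaA$BAb  (last char: 'b')
  sorted[9] = aA$BAbBbAbAbbAbB  (last char: 'B')
  sorted[10] = bAbAbbAbBaA$BAbB  (last char: 'B')
  sorted[11] = bAbBaA$BAbBbAbAb  (last char: 'b')
  sorted[12] = bAbbAbBaA$BAbBbA  (last char: 'A')
  sorted[13] = bBaA$BAbBbAbAbbA  (last char: 'A')
  sorted[14] = bBbAbAbbAbBaA$BA  (last char: 'A')
  sorted[15] = bbAbBaA$BAbBbAbA  (last char: 'A')
Last column: AabbBb$bbBBbAAAA
Original string S is at sorted index 6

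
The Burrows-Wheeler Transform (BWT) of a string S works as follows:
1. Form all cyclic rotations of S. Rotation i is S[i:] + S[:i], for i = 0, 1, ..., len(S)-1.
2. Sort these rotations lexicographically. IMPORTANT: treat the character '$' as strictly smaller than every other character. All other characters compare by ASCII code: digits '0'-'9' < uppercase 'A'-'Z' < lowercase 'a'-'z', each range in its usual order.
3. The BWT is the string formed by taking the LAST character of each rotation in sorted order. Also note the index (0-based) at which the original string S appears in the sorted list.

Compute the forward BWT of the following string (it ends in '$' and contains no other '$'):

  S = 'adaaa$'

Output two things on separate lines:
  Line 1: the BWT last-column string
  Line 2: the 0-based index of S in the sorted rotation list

Answer: aaad$a
4

Derivation:
All 6 rotations (rotation i = S[i:]+S[:i]):
  rot[0] = adaaa$
  rot[1] = daaa$a
  rot[2] = aaa$ad
  rot[3] = aa$ada
  rot[4] = a$adaa
  rot[5] = $adaaa
Sorted (with $ < everything):
  sorted[0] = $adaaa  (last char: 'a')
  sorted[1] = a$adaa  (last char: 'a')
  sorted[2] = aa$ada  (last char: 'a')
  sorted[3] = aaa$ad  (last char: 'd')
  sorted[4] = adaaa$  (last char: '$')
  sorted[5] = daaa$a  (last char: 'a')
Last column: aaad$a
Original string S is at sorted index 4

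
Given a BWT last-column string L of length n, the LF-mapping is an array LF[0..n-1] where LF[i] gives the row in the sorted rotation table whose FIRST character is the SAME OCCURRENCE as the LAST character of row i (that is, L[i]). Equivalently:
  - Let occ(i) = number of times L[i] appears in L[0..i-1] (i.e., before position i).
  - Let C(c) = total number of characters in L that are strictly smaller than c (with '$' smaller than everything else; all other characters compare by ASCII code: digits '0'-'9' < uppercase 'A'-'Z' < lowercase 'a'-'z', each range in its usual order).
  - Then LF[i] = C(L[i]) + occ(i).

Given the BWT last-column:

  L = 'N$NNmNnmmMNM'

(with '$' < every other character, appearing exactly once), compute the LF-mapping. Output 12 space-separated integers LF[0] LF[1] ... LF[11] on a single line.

Answer: 3 0 4 5 8 6 11 9 10 1 7 2

Derivation:
Char counts: '$':1, 'M':2, 'N':5, 'm':3, 'n':1
C (first-col start): C('$')=0, C('M')=1, C('N')=3, C('m')=8, C('n')=11
L[0]='N': occ=0, LF[0]=C('N')+0=3+0=3
L[1]='$': occ=0, LF[1]=C('$')+0=0+0=0
L[2]='N': occ=1, LF[2]=C('N')+1=3+1=4
L[3]='N': occ=2, LF[3]=C('N')+2=3+2=5
L[4]='m': occ=0, LF[4]=C('m')+0=8+0=8
L[5]='N': occ=3, LF[5]=C('N')+3=3+3=6
L[6]='n': occ=0, LF[6]=C('n')+0=11+0=11
L[7]='m': occ=1, LF[7]=C('m')+1=8+1=9
L[8]='m': occ=2, LF[8]=C('m')+2=8+2=10
L[9]='M': occ=0, LF[9]=C('M')+0=1+0=1
L[10]='N': occ=4, LF[10]=C('N')+4=3+4=7
L[11]='M': occ=1, LF[11]=C('M')+1=1+1=2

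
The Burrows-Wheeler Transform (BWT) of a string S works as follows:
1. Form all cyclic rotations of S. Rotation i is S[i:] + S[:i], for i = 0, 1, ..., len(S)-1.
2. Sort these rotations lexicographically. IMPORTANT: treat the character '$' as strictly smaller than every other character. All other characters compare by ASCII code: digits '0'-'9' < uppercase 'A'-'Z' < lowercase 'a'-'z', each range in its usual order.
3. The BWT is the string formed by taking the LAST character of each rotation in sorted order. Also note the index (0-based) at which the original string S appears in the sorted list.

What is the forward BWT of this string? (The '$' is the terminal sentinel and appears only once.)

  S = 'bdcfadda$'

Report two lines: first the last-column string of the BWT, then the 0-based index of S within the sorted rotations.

All 9 rotations (rotation i = S[i:]+S[:i]):
  rot[0] = bdcfadda$
  rot[1] = dcfadda$b
  rot[2] = cfadda$bd
  rot[3] = fadda$bdc
  rot[4] = adda$bdcf
  rot[5] = dda$bdcfa
  rot[6] = da$bdcfad
  rot[7] = a$bdcfadd
  rot[8] = $bdcfadda
Sorted (with $ < everything):
  sorted[0] = $bdcfadda  (last char: 'a')
  sorted[1] = a$bdcfadd  (last char: 'd')
  sorted[2] = adda$bdcf  (last char: 'f')
  sorted[3] = bdcfadda$  (last char: '$')
  sorted[4] = cfadda$bd  (last char: 'd')
  sorted[5] = da$bdcfad  (last char: 'd')
  sorted[6] = dcfadda$b  (last char: 'b')
  sorted[7] = dda$bdcfa  (last char: 'a')
  sorted[8] = fadda$bdc  (last char: 'c')
Last column: adf$ddbac
Original string S is at sorted index 3

Answer: adf$ddbac
3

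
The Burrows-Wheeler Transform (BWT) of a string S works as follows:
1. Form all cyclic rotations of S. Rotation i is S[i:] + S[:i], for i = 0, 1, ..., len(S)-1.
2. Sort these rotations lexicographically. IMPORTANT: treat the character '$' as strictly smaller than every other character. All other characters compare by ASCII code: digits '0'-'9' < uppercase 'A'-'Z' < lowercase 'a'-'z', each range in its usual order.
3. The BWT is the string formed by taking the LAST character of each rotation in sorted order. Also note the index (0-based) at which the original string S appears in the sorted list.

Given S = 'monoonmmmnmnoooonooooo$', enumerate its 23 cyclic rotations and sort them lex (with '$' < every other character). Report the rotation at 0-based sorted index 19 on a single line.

Answer: ooonooooo$monoonmmmnmno

Derivation:
All 23 rotations (rotation i = S[i:]+S[:i]):
  rot[0] = monoonmmmnmnoooonooooo$
  rot[1] = onoonmmmnmnoooonooooo$m
  rot[2] = noonmmmnmnoooonooooo$mo
  rot[3] = oonmmmnmnoooonooooo$mon
  rot[4] = onmmmnmnoooonooooo$mono
  rot[5] = nmmmnmnoooonooooo$monoo
  rot[6] = mmmnmnoooonooooo$monoon
  rot[7] = mmnmnoooonooooo$monoonm
  rot[8] = mnmnoooonooooo$monoonmm
  rot[9] = nmnoooonooooo$monoonmmm
  rot[10] = mnoooonooooo$monoonmmmn
  rot[11] = noooonooooo$monoonmmmnm
  rot[12] = oooonooooo$monoonmmmnmn
  rot[13] = ooonooooo$monoonmmmnmno
  rot[14] = oonooooo$monoonmmmnmnoo
  rot[15] = onooooo$monoonmmmnmnooo
  rot[16] = nooooo$monoonmmmnmnoooo
  rot[17] = ooooo$monoonmmmnmnoooon
  rot[18] = oooo$monoonmmmnmnoooono
  rot[19] = ooo$monoonmmmnmnoooonoo
  rot[20] = oo$monoonmmmnmnoooonooo
  rot[21] = o$monoonmmmnmnoooonoooo
  rot[22] = $monoonmmmnmnoooonooooo
Sorted (with $ < everything):
  sorted[0] = $monoonmmmnmnoooonooooo
  sorted[1] = mmmnmnoooonooooo$monoon
  sorted[2] = mmnmnoooonooooo$monoonm
  sorted[3] = mnmnoooonooooo$monoonmm
  sorted[4] = mnoooonooooo$monoonmmmn
  sorted[5] = monoonmmmnmnoooonooooo$
  sorted[6] = nmmmnmnoooonooooo$monoo
  sorted[7] = nmnoooonooooo$monoonmmm
  sorted[8] = noonmmmnmnoooonooooo$mo
  sorted[9] = noooonooooo$monoonmmmnm
  sorted[10] = nooooo$monoonmmmnmnoooo
  sorted[11] = o$monoonmmmnmnoooonoooo
  sorted[12] = onmmmnmnoooonooooo$mono
  sorted[13] = onoonmmmnmnoooonooooo$m
  sorted[14] = onooooo$monoonmmmnmnooo
  sorted[15] = oo$monoonmmmnmnoooonooo
  sorted[16] = oonmmmnmnoooonooooo$mon
  sorted[17] = oonooooo$monoonmmmnmnoo
  sorted[18] = ooo$monoonmmmnmnoooonoo
  sorted[19] = ooonooooo$monoonmmmnmno
  sorted[20] = oooo$monoonmmmnmnoooono
  sorted[21] = oooonooooo$monoonmmmnmn
  sorted[22] = ooooo$monoonmmmnmnoooon
sorted[19] = ooonooooo$monoonmmmnmno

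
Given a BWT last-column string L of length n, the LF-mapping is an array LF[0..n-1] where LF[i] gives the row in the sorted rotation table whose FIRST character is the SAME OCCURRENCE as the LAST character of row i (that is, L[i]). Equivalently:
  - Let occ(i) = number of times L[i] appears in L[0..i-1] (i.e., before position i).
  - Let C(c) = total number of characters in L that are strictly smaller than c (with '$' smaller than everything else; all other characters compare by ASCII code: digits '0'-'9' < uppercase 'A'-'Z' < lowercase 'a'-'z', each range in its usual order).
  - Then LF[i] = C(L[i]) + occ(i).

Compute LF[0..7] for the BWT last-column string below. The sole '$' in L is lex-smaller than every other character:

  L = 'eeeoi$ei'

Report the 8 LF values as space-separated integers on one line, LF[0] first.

Char counts: '$':1, 'e':4, 'i':2, 'o':1
C (first-col start): C('$')=0, C('e')=1, C('i')=5, C('o')=7
L[0]='e': occ=0, LF[0]=C('e')+0=1+0=1
L[1]='e': occ=1, LF[1]=C('e')+1=1+1=2
L[2]='e': occ=2, LF[2]=C('e')+2=1+2=3
L[3]='o': occ=0, LF[3]=C('o')+0=7+0=7
L[4]='i': occ=0, LF[4]=C('i')+0=5+0=5
L[5]='$': occ=0, LF[5]=C('$')+0=0+0=0
L[6]='e': occ=3, LF[6]=C('e')+3=1+3=4
L[7]='i': occ=1, LF[7]=C('i')+1=5+1=6

Answer: 1 2 3 7 5 0 4 6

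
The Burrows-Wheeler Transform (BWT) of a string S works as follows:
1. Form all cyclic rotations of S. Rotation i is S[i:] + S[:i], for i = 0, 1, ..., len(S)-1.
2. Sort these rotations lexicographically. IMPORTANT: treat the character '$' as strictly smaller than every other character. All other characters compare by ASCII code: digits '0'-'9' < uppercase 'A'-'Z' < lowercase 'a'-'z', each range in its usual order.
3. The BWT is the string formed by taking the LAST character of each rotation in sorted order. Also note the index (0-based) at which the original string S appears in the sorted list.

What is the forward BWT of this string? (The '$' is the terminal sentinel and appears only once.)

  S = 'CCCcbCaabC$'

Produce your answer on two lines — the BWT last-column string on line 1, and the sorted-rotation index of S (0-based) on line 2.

Answer: Cb$CbCCaacC
2

Derivation:
All 11 rotations (rotation i = S[i:]+S[:i]):
  rot[0] = CCCcbCaabC$
  rot[1] = CCcbCaabC$C
  rot[2] = CcbCaabC$CC
  rot[3] = cbCaabC$CCC
  rot[4] = bCaabC$CCCc
  rot[5] = CaabC$CCCcb
  rot[6] = aabC$CCCcbC
  rot[7] = abC$CCCcbCa
  rot[8] = bC$CCCcbCaa
  rot[9] = C$CCCcbCaab
  rot[10] = $CCCcbCaabC
Sorted (with $ < everything):
  sorted[0] = $CCCcbCaabC  (last char: 'C')
  sorted[1] = C$CCCcbCaab  (last char: 'b')
  sorted[2] = CCCcbCaabC$  (last char: '$')
  sorted[3] = CCcbCaabC$C  (last char: 'C')
  sorted[4] = CaabC$CCCcb  (last char: 'b')
  sorted[5] = CcbCaabC$CC  (last char: 'C')
  sorted[6] = aabC$CCCcbC  (last char: 'C')
  sorted[7] = abC$CCCcbCa  (last char: 'a')
  sorted[8] = bC$CCCcbCaa  (last char: 'a')
  sorted[9] = bCaabC$CCCc  (last char: 'c')
  sorted[10] = cbCaabC$CCC  (last char: 'C')
Last column: Cb$CbCCaacC
Original string S is at sorted index 2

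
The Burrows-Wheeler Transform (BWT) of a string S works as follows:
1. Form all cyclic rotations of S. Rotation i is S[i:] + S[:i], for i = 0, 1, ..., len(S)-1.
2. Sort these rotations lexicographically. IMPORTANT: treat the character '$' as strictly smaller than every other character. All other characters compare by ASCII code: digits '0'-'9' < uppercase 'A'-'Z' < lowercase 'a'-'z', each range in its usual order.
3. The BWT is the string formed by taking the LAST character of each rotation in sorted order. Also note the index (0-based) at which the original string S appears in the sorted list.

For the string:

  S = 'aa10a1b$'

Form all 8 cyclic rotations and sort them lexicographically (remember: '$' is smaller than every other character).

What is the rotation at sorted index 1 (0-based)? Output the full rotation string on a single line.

Answer: 0a1b$aa1

Derivation:
All 8 rotations (rotation i = S[i:]+S[:i]):
  rot[0] = aa10a1b$
  rot[1] = a10a1b$a
  rot[2] = 10a1b$aa
  rot[3] = 0a1b$aa1
  rot[4] = a1b$aa10
  rot[5] = 1b$aa10a
  rot[6] = b$aa10a1
  rot[7] = $aa10a1b
Sorted (with $ < everything):
  sorted[0] = $aa10a1b
  sorted[1] = 0a1b$aa1
  sorted[2] = 10a1b$aa
  sorted[3] = 1b$aa10a
  sorted[4] = a10a1b$a
  sorted[5] = a1b$aa10
  sorted[6] = aa10a1b$
  sorted[7] = b$aa10a1
sorted[1] = 0a1b$aa1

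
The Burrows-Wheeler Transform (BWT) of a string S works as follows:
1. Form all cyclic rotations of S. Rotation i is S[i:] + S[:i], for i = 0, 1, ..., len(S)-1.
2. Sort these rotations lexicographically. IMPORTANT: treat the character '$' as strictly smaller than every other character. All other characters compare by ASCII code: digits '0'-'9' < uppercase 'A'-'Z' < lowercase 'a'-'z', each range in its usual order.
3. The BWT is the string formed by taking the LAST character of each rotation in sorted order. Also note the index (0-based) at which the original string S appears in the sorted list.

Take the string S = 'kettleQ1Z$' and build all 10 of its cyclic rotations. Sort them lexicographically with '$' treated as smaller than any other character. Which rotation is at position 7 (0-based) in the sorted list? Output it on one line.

All 10 rotations (rotation i = S[i:]+S[:i]):
  rot[0] = kettleQ1Z$
  rot[1] = ettleQ1Z$k
  rot[2] = ttleQ1Z$ke
  rot[3] = tleQ1Z$ket
  rot[4] = leQ1Z$kett
  rot[5] = eQ1Z$kettl
  rot[6] = Q1Z$kettle
  rot[7] = 1Z$kettleQ
  rot[8] = Z$kettleQ1
  rot[9] = $kettleQ1Z
Sorted (with $ < everything):
  sorted[0] = $kettleQ1Z
  sorted[1] = 1Z$kettleQ
  sorted[2] = Q1Z$kettle
  sorted[3] = Z$kettleQ1
  sorted[4] = eQ1Z$kettl
  sorted[5] = ettleQ1Z$k
  sorted[6] = kettleQ1Z$
  sorted[7] = leQ1Z$kett
  sorted[8] = tleQ1Z$ket
  sorted[9] = ttleQ1Z$ke
sorted[7] = leQ1Z$kett

Answer: leQ1Z$kett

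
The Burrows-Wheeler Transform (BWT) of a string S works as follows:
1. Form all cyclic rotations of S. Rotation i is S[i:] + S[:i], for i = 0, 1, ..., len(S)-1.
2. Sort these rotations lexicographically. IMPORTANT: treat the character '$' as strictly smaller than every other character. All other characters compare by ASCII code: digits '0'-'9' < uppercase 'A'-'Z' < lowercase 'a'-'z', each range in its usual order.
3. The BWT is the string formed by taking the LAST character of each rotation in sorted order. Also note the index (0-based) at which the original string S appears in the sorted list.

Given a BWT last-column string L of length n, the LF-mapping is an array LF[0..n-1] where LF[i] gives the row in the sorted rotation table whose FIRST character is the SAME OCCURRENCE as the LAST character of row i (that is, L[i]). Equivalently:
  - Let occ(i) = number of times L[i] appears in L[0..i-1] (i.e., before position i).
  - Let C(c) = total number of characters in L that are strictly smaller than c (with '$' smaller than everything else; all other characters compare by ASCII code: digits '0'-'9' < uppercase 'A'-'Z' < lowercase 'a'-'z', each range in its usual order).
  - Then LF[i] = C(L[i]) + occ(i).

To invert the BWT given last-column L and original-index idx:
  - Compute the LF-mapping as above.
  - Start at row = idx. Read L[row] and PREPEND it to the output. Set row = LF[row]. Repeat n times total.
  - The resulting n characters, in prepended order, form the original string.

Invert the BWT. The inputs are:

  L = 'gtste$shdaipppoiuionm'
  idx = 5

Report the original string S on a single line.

LF mapping: 4 18 16 19 3 0 17 5 2 1 6 13 14 15 11 7 20 8 12 10 9
Walk LF starting at row 5, prepending L[row]:
  step 1: row=5, L[5]='$', prepend. Next row=LF[5]=0
  step 2: row=0, L[0]='g', prepend. Next row=LF[0]=4
  step 3: row=4, L[4]='e', prepend. Next row=LF[4]=3
  step 4: row=3, L[3]='t', prepend. Next row=LF[3]=19
  step 5: row=19, L[19]='n', prepend. Next row=LF[19]=10
  step 6: row=10, L[10]='i', prepend. Next row=LF[10]=6
  step 7: row=6, L[6]='s', prepend. Next row=LF[6]=17
  step 8: row=17, L[17]='i', prepend. Next row=LF[17]=8
  step 9: row=8, L[8]='d', prepend. Next row=LF[8]=2
  step 10: row=2, L[2]='s', prepend. Next row=LF[2]=16
  step 11: row=16, L[16]='u', prepend. Next row=LF[16]=20
  step 12: row=20, L[20]='m', prepend. Next row=LF[20]=9
  step 13: row=9, L[9]='a', prepend. Next row=LF[9]=1
  step 14: row=1, L[1]='t', prepend. Next row=LF[1]=18
  step 15: row=18, L[18]='o', prepend. Next row=LF[18]=12
  step 16: row=12, L[12]='p', prepend. Next row=LF[12]=14
  step 17: row=14, L[14]='o', prepend. Next row=LF[14]=11
  step 18: row=11, L[11]='p', prepend. Next row=LF[11]=13
  step 19: row=13, L[13]='p', prepend. Next row=LF[13]=15
  step 20: row=15, L[15]='i', prepend. Next row=LF[15]=7
  step 21: row=7, L[7]='h', prepend. Next row=LF[7]=5
Reversed output: hippopotamusdisinteg$

Answer: hippopotamusdisinteg$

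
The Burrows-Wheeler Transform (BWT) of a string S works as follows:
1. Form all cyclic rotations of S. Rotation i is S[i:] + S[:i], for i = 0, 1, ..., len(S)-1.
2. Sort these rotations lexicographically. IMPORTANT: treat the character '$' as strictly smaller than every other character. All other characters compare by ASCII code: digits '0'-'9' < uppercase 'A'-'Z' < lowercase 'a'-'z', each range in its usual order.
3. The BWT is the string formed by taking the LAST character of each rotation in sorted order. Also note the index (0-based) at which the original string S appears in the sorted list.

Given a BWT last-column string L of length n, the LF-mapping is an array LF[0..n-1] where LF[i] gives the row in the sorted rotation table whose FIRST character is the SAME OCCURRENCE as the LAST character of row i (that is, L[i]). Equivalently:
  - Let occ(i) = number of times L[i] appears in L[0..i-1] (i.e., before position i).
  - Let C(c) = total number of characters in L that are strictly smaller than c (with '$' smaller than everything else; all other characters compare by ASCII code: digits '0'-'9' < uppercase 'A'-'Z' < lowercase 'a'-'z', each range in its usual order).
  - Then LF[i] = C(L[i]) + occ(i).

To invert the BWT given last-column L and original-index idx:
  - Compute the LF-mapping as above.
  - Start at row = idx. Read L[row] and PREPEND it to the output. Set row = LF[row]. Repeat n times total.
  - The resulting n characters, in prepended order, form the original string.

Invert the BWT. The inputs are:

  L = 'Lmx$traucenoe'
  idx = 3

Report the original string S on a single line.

LF mapping: 1 6 12 0 10 9 2 11 3 4 7 8 5
Walk LF starting at row 3, prepending L[row]:
  step 1: row=3, L[3]='$', prepend. Next row=LF[3]=0
  step 2: row=0, L[0]='L', prepend. Next row=LF[0]=1
  step 3: row=1, L[1]='m', prepend. Next row=LF[1]=6
  step 4: row=6, L[6]='a', prepend. Next row=LF[6]=2
  step 5: row=2, L[2]='x', prepend. Next row=LF[2]=12
  step 6: row=12, L[12]='e', prepend. Next row=LF[12]=5
  step 7: row=5, L[5]='r', prepend. Next row=LF[5]=9
  step 8: row=9, L[9]='e', prepend. Next row=LF[9]=4
  step 9: row=4, L[4]='t', prepend. Next row=LF[4]=10
  step 10: row=10, L[10]='n', prepend. Next row=LF[10]=7
  step 11: row=7, L[7]='u', prepend. Next row=LF[7]=11
  step 12: row=11, L[11]='o', prepend. Next row=LF[11]=8
  step 13: row=8, L[8]='c', prepend. Next row=LF[8]=3
Reversed output: counterexamL$

Answer: counterexamL$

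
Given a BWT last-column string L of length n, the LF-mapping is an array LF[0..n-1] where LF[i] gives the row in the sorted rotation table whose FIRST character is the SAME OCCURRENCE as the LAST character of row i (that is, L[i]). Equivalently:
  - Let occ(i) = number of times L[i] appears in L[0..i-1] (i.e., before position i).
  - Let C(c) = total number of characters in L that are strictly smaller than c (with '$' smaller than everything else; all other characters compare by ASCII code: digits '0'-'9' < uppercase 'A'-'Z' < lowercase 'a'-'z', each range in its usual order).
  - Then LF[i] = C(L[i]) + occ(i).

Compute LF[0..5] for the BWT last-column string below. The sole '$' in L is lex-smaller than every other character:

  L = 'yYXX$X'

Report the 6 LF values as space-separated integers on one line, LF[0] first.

Answer: 5 4 1 2 0 3

Derivation:
Char counts: '$':1, 'X':3, 'Y':1, 'y':1
C (first-col start): C('$')=0, C('X')=1, C('Y')=4, C('y')=5
L[0]='y': occ=0, LF[0]=C('y')+0=5+0=5
L[1]='Y': occ=0, LF[1]=C('Y')+0=4+0=4
L[2]='X': occ=0, LF[2]=C('X')+0=1+0=1
L[3]='X': occ=1, LF[3]=C('X')+1=1+1=2
L[4]='$': occ=0, LF[4]=C('$')+0=0+0=0
L[5]='X': occ=2, LF[5]=C('X')+2=1+2=3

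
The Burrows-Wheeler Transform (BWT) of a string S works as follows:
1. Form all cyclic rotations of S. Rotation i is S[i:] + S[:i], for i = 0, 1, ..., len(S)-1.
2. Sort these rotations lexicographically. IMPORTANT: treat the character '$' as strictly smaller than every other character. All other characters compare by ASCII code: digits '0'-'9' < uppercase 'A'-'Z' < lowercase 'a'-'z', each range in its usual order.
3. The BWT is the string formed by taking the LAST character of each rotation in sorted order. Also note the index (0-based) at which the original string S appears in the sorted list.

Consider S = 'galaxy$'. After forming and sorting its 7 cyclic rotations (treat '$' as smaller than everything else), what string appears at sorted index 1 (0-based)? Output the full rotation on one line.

Answer: alaxy$g

Derivation:
All 7 rotations (rotation i = S[i:]+S[:i]):
  rot[0] = galaxy$
  rot[1] = alaxy$g
  rot[2] = laxy$ga
  rot[3] = axy$gal
  rot[4] = xy$gala
  rot[5] = y$galax
  rot[6] = $galaxy
Sorted (with $ < everything):
  sorted[0] = $galaxy
  sorted[1] = alaxy$g
  sorted[2] = axy$gal
  sorted[3] = galaxy$
  sorted[4] = laxy$ga
  sorted[5] = xy$gala
  sorted[6] = y$galax
sorted[1] = alaxy$g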